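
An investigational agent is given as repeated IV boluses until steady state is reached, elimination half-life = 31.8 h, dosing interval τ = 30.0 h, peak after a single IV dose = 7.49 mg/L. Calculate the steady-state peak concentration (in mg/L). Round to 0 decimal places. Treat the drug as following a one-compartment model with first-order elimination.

k = ln2 / t½ = 0.693147 / 31.8 = 0.02180 h⁻¹
e^(−kτ) = e^(−0.02180 × 30.0) = 0.5200
Accumulation ratio R = 1 / (1 − e^(−kτ)) = 1 / (1 − 0.5200) = 2.083
Steady-state peak = C₀ × R = 7.49 × 2.083 = 15.60 mg/L

16 mg/L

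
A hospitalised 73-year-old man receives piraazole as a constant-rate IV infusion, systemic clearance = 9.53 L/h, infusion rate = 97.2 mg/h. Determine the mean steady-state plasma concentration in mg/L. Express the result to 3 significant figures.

10.2 mg/L

At steady state Css = R₀ / CL = 97.2 / 9.530 = 10.20 mg/L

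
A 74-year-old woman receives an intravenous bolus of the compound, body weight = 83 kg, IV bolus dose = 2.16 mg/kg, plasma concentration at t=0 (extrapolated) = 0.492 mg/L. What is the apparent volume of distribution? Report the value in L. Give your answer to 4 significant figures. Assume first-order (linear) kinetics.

Dose = 2.16 × 83 = 179.3 mg
Vd = Dose / C₀ = 179.3 / 0.492 = 364.4 L

364.4 L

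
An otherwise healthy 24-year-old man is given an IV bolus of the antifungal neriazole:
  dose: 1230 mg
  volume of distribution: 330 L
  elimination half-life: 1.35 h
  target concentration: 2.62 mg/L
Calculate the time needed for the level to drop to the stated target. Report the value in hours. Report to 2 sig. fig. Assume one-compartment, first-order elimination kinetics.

C₀ = Dose / Vd = 1230 / 330 = 3.727 mg/L
k = ln2 / t½ = 0.693147 / 1.35 = 0.5134 h⁻¹
t = ln(C₀ / C) / k = ln(3.727 / 2.62) / 0.5134
  = ln(1.423) / 0.5134 = 0.3528 / 0.5134 = 0.6872 h

0.69 h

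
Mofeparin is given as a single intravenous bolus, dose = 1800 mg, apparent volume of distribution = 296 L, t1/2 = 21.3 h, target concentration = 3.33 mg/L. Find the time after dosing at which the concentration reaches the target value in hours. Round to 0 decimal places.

C₀ = Dose / Vd = 1800 / 296 = 6.081 mg/L
k = ln2 / t½ = 0.693147 / 21.3 = 0.03254 h⁻¹
t = ln(C₀ / C) / k = ln(6.081 / 3.33) / 0.03254
  = ln(1.826) / 0.03254 = 0.6021 / 0.03254 = 18.50 h

19 h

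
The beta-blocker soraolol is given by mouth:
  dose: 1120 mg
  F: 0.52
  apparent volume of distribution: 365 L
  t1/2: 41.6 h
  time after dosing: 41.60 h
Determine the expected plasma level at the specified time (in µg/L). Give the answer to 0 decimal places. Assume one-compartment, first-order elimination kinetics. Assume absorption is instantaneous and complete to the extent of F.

Amount reaching circulation = F × Dose = 0.52 × 1120 = 582.4 mg
C₀ = F·Dose / Vd = 582.4 / 365 = 1.596 mg/L
k = ln2 / t½ = 0.693147 / 41.6 = 0.01666 h⁻¹
t / t½ = 41.60 / 41.6 = 1 half-lives
C = C₀ × (1/2)^1 = 1.596 × 0.5000 = 0.7980 mg/L
Convert: 0.7980 mg/L × 1000 = 798.0 µg/L

798 µg/L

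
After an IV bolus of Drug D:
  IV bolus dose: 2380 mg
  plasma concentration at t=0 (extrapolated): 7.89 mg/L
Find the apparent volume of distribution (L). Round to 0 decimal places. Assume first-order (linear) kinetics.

Vd = Dose / C₀ = 2380 / 7.89 = 301.6 L

302 L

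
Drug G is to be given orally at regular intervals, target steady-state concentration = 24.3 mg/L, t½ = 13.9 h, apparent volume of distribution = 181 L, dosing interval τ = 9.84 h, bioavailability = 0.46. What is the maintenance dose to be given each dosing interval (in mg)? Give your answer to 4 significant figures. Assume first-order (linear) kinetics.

4692 mg

k = ln2 / t½ = 0.693147 / 13.9 = 0.04987 h⁻¹
CL = k × Vd = 0.04987 × 181 = 9.026 L/h
At steady state, F × (Dose/τ) = Css × CL.
Dose = Css × CL × τ / F = 24.3 × 9.026 × 9.84 / 0.46 = 4692 mg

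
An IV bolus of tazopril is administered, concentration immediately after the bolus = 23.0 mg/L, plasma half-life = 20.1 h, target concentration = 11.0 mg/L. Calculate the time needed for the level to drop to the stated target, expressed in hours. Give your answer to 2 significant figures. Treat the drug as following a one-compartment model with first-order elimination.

21 h

k = ln2 / t½ = 0.693147 / 20.1 = 0.03448 h⁻¹
t = ln(C₀ / C) / k = ln(23.00 / 11.0) / 0.03448
  = ln(2.091) / 0.03448 = 0.7376 / 0.03448 = 21.39 h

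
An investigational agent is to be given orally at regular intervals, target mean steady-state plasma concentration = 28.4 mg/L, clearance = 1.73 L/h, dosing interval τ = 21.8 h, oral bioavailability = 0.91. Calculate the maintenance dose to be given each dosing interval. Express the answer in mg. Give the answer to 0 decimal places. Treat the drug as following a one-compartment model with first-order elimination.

1177 mg

At steady state, F × (Dose/τ) = Css × CL.
Dose = Css × CL × τ / F = 28.4 × 1.730 × 21.8 / 0.91 = 1177 mg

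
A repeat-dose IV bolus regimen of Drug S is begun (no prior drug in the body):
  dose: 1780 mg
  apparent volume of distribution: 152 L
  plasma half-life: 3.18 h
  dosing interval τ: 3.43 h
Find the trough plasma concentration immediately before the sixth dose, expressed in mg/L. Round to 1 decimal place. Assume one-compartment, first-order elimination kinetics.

10.3 mg/L

C₀ per dose = Dose / Vd = 1780 / 152 = 11.71 mg/L
k = ln2 / t½ = 0.693147 / 3.18 = 0.2180 h⁻¹
Fraction remaining after one interval: r = e^(−kτ) = e^(−0.2180 × 3.43) = 0.4734
Before dose 6, 5 doses have been given (aged 1τ, 2τ, 3τ, 4τ, 5τ).
C_trough = C₀ × (r + r² + … + r^5) = C₀ × r(1−r^5)/(1−r)
        = 11.71 × 0.4734 × (1 − 0.02378) / (1 − 0.4734) = 10.28 mg/L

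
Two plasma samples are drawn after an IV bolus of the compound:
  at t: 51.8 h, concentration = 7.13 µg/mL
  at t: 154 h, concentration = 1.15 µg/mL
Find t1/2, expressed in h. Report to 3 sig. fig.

k = ln(C₁/C₂) / (t₂ − t₁) = ln(7.13/1.15) / (154 − 51.8)
  = 1.825 / 102.2 = 0.01786 h⁻¹
t½ = ln2 / k = 0.693147 / 0.01786 = 38.81 h

38.8 h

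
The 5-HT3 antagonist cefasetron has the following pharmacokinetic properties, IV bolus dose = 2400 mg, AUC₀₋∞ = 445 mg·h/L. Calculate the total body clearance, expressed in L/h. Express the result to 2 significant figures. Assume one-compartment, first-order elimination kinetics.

5.4 L/h

CL = Dose / AUC = 2400 / 445 = 5.393 L/h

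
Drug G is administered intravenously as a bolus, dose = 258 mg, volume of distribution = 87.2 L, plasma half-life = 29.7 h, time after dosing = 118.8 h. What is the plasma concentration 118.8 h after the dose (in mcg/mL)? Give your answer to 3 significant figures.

0.185 mcg/mL

C₀ = Dose / Vd = 258.0 / 87.2 = 2.959 mg/L
k = ln2 / t½ = 0.693147 / 29.7 = 0.02334 h⁻¹
t / t½ = 118.8 / 29.7 = 4 half-lives
C = C₀ × (1/2)^4 = 2.959 × 0.06250 = 0.1849 mg/L
(0.1849 mg/L = 0.1849 mcg/mL)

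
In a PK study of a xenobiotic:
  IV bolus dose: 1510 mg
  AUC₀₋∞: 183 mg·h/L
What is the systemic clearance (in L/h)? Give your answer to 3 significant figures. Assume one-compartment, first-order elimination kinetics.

8.25 L/h

CL = Dose / AUC = 1510 / 183 = 8.251 L/h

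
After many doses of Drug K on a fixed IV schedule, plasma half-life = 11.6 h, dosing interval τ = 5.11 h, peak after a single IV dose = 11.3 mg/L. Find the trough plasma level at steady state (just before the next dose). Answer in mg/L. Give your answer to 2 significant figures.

32 mg/L

k = ln2 / t½ = 0.693147 / 11.6 = 0.05975 h⁻¹
e^(−kτ) = e^(−0.05975 × 5.11) = 0.7369
Accumulation ratio R = 1 / (1 − e^(−kτ)) = 1 / (1 − 0.7369) = 3.801
Steady-state trough = C₀ × R × e^(−kτ) = 11.3 × 3.801 × 0.7369 = 31.65 mg/L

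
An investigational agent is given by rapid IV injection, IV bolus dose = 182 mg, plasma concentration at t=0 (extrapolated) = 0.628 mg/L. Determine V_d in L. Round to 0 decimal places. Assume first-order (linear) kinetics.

Vd = Dose / C₀ = 182.0 / 0.628 = 289.8 L

290 L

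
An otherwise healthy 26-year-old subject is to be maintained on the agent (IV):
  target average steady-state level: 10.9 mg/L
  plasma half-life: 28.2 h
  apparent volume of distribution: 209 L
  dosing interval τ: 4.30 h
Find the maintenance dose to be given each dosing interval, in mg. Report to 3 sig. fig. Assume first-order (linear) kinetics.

241 mg

k = ln2 / t½ = 0.693147 / 28.2 = 0.02458 h⁻¹
CL = k × Vd = 0.02458 × 209 = 5.137 L/h
At steady state, Dose/τ = Css × CL.
Dose = Css × CL × τ = 10.9 × 5.137 × 4.30 = 240.8 mg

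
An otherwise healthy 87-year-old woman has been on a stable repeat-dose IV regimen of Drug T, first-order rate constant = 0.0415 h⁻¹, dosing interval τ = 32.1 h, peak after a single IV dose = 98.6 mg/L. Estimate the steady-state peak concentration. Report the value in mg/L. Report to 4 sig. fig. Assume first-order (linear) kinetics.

134.0 mg/L

e^(−kτ) = e^(−0.04150 × 32.1) = 0.2639
Accumulation ratio R = 1 / (1 − e^(−kτ)) = 1 / (1 − 0.2639) = 1.359
Steady-state peak = C₀ × R = 98.6 × 1.359 = 134.0 mg/L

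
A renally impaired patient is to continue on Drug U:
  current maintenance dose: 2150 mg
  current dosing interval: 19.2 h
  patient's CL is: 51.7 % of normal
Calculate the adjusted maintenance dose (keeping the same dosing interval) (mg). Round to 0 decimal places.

To keep the same average steady-state level, dosing rate must scale with clearance.
CL ratio = 51.7 / 100 = 0.5170
New dose (same interval) = 2150 × 0.5170 = 1112 mg

1112 mg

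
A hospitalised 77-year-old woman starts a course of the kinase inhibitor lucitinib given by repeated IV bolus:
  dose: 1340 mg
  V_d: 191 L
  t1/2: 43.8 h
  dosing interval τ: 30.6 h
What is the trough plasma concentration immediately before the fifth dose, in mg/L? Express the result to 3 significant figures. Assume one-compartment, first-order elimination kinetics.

C₀ per dose = Dose / Vd = 1340 / 191 = 7.016 mg/L
k = ln2 / t½ = 0.693147 / 43.8 = 0.01583 h⁻¹
Fraction remaining after one interval: r = e^(−kτ) = e^(−0.01583 × 30.6) = 0.6161
Before dose 5, 4 doses have been given (aged 1τ, 2τ, 3τ, 4τ).
C_trough = C₀ × (r + r² + … + r^4) = C₀ × r(1−r^4)/(1−r)
        = 7.016 × 0.6161 × (1 − 0.1441) / (1 − 0.6161) = 9.637 mg/L

9.64 mg/L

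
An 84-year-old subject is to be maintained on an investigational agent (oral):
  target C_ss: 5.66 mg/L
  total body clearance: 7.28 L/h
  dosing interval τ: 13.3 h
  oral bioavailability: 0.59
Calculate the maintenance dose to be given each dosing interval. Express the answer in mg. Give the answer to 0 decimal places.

929 mg

At steady state, F × (Dose/τ) = Css × CL.
Dose = Css × CL × τ / F = 5.66 × 7.280 × 13.3 / 0.59 = 928.9 mg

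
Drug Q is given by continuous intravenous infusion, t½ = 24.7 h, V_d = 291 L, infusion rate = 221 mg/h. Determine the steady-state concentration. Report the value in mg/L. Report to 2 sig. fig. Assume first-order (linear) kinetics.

k = ln2 / t½ = 0.693147 / 24.7 = 0.02806 h⁻¹
CL = k × Vd = 0.02806 × 291 = 8.165 L/h
At steady state Css = R₀ / CL = 221 / 8.165 = 27.07 mg/L

27 mg/L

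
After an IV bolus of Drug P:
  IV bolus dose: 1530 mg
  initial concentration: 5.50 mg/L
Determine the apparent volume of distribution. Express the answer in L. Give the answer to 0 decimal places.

278 L

Vd = Dose / C₀ = 1530 / 5.50 = 278.2 L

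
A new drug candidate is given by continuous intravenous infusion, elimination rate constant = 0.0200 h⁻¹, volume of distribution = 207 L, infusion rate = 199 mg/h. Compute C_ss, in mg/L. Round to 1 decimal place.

CL = k × Vd = 0.02000 × 207 = 4.140 L/h
At steady state Css = R₀ / CL = 199 / 4.140 = 48.07 mg/L

48.1 mg/L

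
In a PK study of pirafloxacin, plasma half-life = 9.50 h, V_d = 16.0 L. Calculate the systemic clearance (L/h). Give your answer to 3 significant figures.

1.17 L/h

k = ln2 / t½ = 0.693147 / 9.50 = 0.07296 h⁻¹
CL = k × Vd = 0.07296 × 16.0 = 1.167 L/h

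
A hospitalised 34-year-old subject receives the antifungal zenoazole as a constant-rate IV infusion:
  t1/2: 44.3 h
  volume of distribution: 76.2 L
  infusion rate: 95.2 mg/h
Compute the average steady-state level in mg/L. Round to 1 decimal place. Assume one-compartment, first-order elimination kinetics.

79.8 mg/L

k = ln2 / t½ = 0.693147 / 44.3 = 0.01565 h⁻¹
CL = k × Vd = 0.01565 × 76.2 = 1.193 L/h
At steady state Css = R₀ / CL = 95.2 / 1.193 = 79.80 mg/L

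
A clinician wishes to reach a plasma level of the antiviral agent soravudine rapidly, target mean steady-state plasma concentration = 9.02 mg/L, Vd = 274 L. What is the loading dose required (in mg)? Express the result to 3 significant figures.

LD = Css × Vd = 9.02 × 274 = 2471 mg

2470 mg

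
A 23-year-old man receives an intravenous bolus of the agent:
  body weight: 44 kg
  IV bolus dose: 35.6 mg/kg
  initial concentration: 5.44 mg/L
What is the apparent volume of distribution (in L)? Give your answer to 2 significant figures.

Dose = 35.6 × 44 = 1566 mg
Vd = Dose / C₀ = 1566 / 5.44 = 287.9 L

290 L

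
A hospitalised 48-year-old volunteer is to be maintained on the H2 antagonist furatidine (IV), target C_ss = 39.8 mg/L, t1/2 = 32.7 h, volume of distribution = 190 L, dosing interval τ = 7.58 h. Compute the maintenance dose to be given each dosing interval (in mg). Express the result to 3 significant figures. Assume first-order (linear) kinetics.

k = ln2 / t½ = 0.693147 / 32.7 = 0.02120 h⁻¹
CL = k × Vd = 0.02120 × 190 = 4.028 L/h
At steady state, Dose/τ = Css × CL.
Dose = Css × CL × τ = 39.8 × 4.028 × 7.58 = 1215 mg

1220 mg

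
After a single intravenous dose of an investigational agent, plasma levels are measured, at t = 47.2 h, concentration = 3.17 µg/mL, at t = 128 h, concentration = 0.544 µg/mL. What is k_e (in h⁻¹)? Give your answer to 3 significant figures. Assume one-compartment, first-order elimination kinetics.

k = ln(C₁/C₂) / (t₂ − t₁) = ln(3.17/0.544) / (128 − 47.2)
  = 1.763 / 80.80 = 0.02182 h⁻¹

0.0218 h⁻¹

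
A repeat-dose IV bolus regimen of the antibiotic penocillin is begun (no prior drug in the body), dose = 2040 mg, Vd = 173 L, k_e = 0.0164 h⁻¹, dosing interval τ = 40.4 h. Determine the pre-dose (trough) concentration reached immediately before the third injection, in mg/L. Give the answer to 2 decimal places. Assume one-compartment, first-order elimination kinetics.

C₀ per dose = Dose / Vd = 2040 / 173 = 11.79 mg/L
Fraction remaining after one interval: r = e^(−kτ) = e^(−0.01640 × 40.4) = 0.5155
Before dose 3, 2 doses have been given (aged 1τ, 2τ).
C_trough = C₀ × (r + r²) = 11.79 × (0.5155 + 0.2657) = 9.210 mg/L

9.21 mg/L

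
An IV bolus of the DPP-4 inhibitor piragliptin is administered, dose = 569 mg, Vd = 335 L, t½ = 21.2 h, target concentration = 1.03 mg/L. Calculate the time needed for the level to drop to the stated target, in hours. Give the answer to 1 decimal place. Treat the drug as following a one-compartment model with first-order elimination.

15.3 h

C₀ = Dose / Vd = 569.0 / 335 = 1.699 mg/L
k = ln2 / t½ = 0.693147 / 21.2 = 0.03270 h⁻¹
t = ln(C₀ / C) / k = ln(1.699 / 1.03) / 0.03270
  = ln(1.650) / 0.03270 = 0.5008 / 0.03270 = 15.31 h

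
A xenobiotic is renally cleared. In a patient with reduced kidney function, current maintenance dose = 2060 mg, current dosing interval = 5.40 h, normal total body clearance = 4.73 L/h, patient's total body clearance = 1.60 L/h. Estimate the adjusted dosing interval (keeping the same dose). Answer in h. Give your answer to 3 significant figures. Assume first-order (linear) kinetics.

To keep the same average steady-state level, dosing rate must scale with clearance.
CL ratio = 1.60 / 4.73 = 0.3383
New interval (same dose) = 5.40 / 0.3383 = 15.96 h

16.0 h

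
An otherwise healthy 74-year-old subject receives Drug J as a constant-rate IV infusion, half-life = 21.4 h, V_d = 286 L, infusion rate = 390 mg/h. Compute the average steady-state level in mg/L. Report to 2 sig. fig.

k = ln2 / t½ = 0.693147 / 21.4 = 0.03239 h⁻¹
CL = k × Vd = 0.03239 × 286 = 9.264 L/h
At steady state Css = R₀ / CL = 390 / 9.264 = 42.10 mg/L

42 mg/L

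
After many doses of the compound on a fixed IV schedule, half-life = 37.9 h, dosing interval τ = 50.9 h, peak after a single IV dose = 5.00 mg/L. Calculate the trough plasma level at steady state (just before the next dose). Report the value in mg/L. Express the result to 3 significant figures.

k = ln2 / t½ = 0.693147 / 37.9 = 0.01829 h⁻¹
e^(−kτ) = e^(−0.01829 × 50.9) = 0.3942
Accumulation ratio R = 1 / (1 − e^(−kτ)) = 1 / (1 − 0.3942) = 1.651
Steady-state trough = C₀ × R × e^(−kτ) = 5.00 × 1.651 × 0.3942 = 3.254 mg/L

3.25 mg/L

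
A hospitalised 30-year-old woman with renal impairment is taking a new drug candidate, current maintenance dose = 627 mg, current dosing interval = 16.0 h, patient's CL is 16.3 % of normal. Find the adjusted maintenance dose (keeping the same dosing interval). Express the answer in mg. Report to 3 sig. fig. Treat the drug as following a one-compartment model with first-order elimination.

102 mg

To keep the same average steady-state level, dosing rate must scale with clearance.
CL ratio = 16.3 / 100 = 0.1630
New dose (same interval) = 627 × 0.1630 = 102.2 mg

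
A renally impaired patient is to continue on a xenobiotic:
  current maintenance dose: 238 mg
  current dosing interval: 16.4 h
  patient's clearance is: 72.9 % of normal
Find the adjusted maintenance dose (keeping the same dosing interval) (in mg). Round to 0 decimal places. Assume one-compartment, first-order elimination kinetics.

To keep the same average steady-state level, dosing rate must scale with clearance.
CL ratio = 72.9 / 100 = 0.7290
New dose (same interval) = 238 × 0.7290 = 173.5 mg

174 mg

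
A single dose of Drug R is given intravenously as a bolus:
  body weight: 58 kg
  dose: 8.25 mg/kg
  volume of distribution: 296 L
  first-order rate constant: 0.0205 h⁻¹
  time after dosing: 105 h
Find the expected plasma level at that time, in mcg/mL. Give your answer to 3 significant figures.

0.188 mcg/mL

Total dose = 8.25 × 58 = 478.5 mg
C₀ = Dose / Vd = 478.5 / 296 = 1.617 mg/L
C = C₀ · e^(−k·t) = 1.617 × e^(−0.02050 × 105)
  = 1.617 × 0.1162 = 0.1879 mg/L
(0.1879 mg/L = 0.1879 mcg/mL)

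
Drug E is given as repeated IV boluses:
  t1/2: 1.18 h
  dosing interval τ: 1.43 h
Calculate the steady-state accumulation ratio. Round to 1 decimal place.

k = ln2 / t½ = 0.693147 / 1.18 = 0.5874 h⁻¹
e^(−kτ) = e^(−0.5874 × 1.43) = 0.4317
Accumulation ratio R = 1 / (1 − e^(−kτ)) = 1 / (1 − 0.4317) = 1.760

1.8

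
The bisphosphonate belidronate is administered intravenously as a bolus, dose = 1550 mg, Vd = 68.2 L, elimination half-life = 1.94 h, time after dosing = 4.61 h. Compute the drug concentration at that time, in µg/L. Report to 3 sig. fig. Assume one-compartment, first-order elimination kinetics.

4380 µg/L

C₀ = Dose / Vd = 1550 / 68.2 = 22.73 mg/L
k = ln2 / t½ = 0.693147 / 1.94 = 0.3573 h⁻¹
C = C₀ · e^(−k·t) = 22.73 × e^(−0.3573 × 4.61)
  = 22.73 × 0.1926 = 4.378 mg/L
Convert: 4.378 mg/L × 1000 = 4378 µg/L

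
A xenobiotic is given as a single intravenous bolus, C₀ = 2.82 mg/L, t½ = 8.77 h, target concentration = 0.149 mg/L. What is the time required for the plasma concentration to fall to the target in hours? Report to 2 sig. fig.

37 h

k = ln2 / t½ = 0.693147 / 8.77 = 0.07904 h⁻¹
t = ln(C₀ / C) / k = ln(2.820 / 0.149) / 0.07904
  = ln(18.93) / 0.07904 = 2.941 / 0.07904 = 37.21 h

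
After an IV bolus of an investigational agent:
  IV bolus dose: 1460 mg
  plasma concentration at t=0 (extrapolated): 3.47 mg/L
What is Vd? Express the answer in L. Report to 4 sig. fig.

Vd = Dose / C₀ = 1460 / 3.47 = 420.7 L

420.7 L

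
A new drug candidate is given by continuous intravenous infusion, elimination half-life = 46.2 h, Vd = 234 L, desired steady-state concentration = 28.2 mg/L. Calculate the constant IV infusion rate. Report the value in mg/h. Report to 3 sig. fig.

99.0 mg/h

k = ln2 / t½ = 0.693147 / 46.2 = 0.01500 h⁻¹
CL = k × Vd = 0.01500 × 234 = 3.510 L/h
At steady state, infusion rate R₀ = Css × CL = 28.2 × 3.510 = 98.98 mg/h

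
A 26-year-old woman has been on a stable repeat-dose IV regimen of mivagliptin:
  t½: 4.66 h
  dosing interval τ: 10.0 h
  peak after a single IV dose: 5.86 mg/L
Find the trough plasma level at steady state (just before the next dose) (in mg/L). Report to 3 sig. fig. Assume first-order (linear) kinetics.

k = ln2 / t½ = 0.693147 / 4.66 = 0.1487 h⁻¹
e^(−kτ) = e^(−0.1487 × 10.0) = 0.2260
Accumulation ratio R = 1 / (1 − e^(−kτ)) = 1 / (1 − 0.2260) = 1.292
Steady-state trough = C₀ × R × e^(−kτ) = 5.86 × 1.292 × 0.2260 = 1.711 mg/L

1.71 mg/L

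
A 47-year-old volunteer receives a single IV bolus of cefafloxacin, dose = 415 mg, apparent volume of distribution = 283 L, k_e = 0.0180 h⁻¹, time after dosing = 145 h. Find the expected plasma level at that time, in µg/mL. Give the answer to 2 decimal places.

0.11 µg/mL

C₀ = Dose / Vd = 415.0 / 283 = 1.466 mg/L
C = C₀ · e^(−k·t) = 1.466 × e^(−0.01800 × 145)
  = 1.466 × 0.07353 = 0.1078 mg/L
(0.1078 mg/L = 0.1078 µg/mL)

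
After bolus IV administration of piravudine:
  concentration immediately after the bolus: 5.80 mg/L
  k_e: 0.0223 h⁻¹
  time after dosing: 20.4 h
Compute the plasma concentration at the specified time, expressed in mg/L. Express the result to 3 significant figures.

3.68 mg/L

C = C₀ · e^(−k·t) = 5.800 × e^(−0.02230 × 20.4)
  = 5.800 × 0.6345 = 3.680 mg/L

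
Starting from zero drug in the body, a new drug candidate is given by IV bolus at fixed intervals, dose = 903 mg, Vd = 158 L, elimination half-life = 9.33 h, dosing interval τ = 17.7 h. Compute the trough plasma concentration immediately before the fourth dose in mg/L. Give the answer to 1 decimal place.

2.1 mg/L

C₀ per dose = Dose / Vd = 903 / 158 = 5.715 mg/L
k = ln2 / t½ = 0.693147 / 9.33 = 0.07429 h⁻¹
Fraction remaining after one interval: r = e^(−kτ) = e^(−0.07429 × 17.7) = 0.2685
Before dose 4, 3 doses have been given (aged 1τ, 2τ, 3τ).
C_trough = C₀ × (r + r² + … + r^3) = C₀ × r(1−r^3)/(1−r)
        = 5.715 × 0.2685 × (1 − 0.01936) / (1 − 0.2685) = 2.057 mg/L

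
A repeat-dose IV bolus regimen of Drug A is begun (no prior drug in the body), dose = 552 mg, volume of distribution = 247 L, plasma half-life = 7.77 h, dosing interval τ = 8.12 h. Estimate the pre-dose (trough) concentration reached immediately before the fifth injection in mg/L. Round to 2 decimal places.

C₀ per dose = Dose / Vd = 552 / 247 = 2.235 mg/L
k = ln2 / t½ = 0.693147 / 7.77 = 0.08921 h⁻¹
Fraction remaining after one interval: r = e^(−kτ) = e^(−0.08921 × 8.12) = 0.4846
Before dose 5, 4 doses have been given (aged 1τ, 2τ, 3τ, 4τ).
C_trough = C₀ × (r + r² + … + r^4) = C₀ × r(1−r^4)/(1−r)
        = 2.235 × 0.4846 × (1 − 0.05515) / (1 − 0.4846) = 1.986 mg/L

1.99 mg/L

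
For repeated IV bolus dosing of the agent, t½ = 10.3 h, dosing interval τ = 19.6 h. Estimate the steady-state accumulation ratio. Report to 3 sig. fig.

1.37

k = ln2 / t½ = 0.693147 / 10.3 = 0.06730 h⁻¹
e^(−kτ) = e^(−0.06730 × 19.6) = 0.2674
Accumulation ratio R = 1 / (1 − e^(−kτ)) = 1 / (1 − 0.2674) = 1.365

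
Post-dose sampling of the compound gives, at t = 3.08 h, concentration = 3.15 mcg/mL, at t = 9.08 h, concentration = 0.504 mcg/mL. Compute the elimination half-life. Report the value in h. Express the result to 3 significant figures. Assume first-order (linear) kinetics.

k = ln(C₁/C₂) / (t₂ − t₁) = ln(3.15/0.504) / (9.08 − 3.08)
  = 1.833 / 6.000 = 0.3055 h⁻¹
t½ = ln2 / k = 0.693147 / 0.3055 = 2.269 h

2.27 h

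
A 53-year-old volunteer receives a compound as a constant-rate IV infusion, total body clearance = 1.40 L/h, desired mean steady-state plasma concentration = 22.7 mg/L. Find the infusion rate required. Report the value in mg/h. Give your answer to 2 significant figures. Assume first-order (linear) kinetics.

32 mg/h

At steady state, infusion rate R₀ = Css × CL = 22.7 × 1.400 = 31.78 mg/h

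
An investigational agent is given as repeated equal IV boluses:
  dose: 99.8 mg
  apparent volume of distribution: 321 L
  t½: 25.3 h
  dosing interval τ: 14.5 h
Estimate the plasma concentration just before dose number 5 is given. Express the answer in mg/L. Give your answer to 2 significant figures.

C₀ per dose = Dose / Vd = 99.8 / 321 = 0.3109 mg/L
k = ln2 / t½ = 0.693147 / 25.3 = 0.02740 h⁻¹
Fraction remaining after one interval: r = e^(−kτ) = e^(−0.02740 × 14.5) = 0.6721
Before dose 5, 4 doses have been given (aged 1τ, 2τ, 3τ, 4τ).
C_trough = C₀ × (r + r² + … + r^4) = C₀ × r(1−r^4)/(1−r)
        = 0.3109 × 0.6721 × (1 − 0.2040) / (1 − 0.6721) = 0.5073 mg/L

0.51 mg/L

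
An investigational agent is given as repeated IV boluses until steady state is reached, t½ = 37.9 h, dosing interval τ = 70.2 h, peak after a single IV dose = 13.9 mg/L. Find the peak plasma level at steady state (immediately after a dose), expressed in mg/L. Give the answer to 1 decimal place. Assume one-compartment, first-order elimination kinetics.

k = ln2 / t½ = 0.693147 / 37.9 = 0.01829 h⁻¹
e^(−kτ) = e^(−0.01829 × 70.2) = 0.2769
Accumulation ratio R = 1 / (1 − e^(−kτ)) = 1 / (1 − 0.2769) = 1.383
Steady-state peak = C₀ × R = 13.9 × 1.383 = 19.22 mg/L

19.2 mg/L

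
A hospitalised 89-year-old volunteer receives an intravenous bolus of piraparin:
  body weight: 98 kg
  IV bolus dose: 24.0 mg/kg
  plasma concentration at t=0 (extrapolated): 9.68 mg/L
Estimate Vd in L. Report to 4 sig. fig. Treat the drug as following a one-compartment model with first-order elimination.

Dose = 24.0 × 98 = 2352 mg
Vd = Dose / C₀ = 2352 / 9.68 = 243.0 L

243.0 L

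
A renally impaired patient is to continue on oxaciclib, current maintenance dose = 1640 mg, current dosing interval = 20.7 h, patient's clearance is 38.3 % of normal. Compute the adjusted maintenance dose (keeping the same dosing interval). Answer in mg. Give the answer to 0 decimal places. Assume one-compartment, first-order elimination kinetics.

To keep the same average steady-state level, dosing rate must scale with clearance.
CL ratio = 38.3 / 100 = 0.3830
New dose (same interval) = 1640 × 0.3830 = 628.1 mg

628 mg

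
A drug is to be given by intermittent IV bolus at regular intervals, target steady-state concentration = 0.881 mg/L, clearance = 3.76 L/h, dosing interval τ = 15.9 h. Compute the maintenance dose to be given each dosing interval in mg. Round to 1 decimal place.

52.7 mg

At steady state, Dose/τ = Css × CL.
Dose = Css × CL × τ = 0.881 × 3.760 × 15.9 = 52.67 mg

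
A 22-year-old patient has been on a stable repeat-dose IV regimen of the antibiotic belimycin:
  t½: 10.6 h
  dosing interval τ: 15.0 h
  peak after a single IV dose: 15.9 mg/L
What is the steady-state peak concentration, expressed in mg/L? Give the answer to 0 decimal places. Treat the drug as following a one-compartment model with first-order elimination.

k = ln2 / t½ = 0.693147 / 10.6 = 0.06539 h⁻¹
e^(−kτ) = e^(−0.06539 × 15.0) = 0.3750
Accumulation ratio R = 1 / (1 − e^(−kτ)) = 1 / (1 − 0.3750) = 1.600
Steady-state peak = C₀ × R = 15.9 × 1.600 = 25.44 mg/L

25 mg/L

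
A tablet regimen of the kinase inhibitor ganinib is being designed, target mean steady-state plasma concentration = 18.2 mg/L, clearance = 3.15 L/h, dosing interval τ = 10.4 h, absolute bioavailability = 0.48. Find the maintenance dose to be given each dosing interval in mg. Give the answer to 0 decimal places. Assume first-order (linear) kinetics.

At steady state, F × (Dose/τ) = Css × CL.
Dose = Css × CL × τ / F = 18.2 × 3.150 × 10.4 / 0.48 = 1242 mg

1242 mg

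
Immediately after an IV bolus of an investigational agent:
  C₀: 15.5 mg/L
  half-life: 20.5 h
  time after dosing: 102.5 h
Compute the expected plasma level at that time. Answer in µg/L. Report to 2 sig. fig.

k = ln2 / t½ = 0.693147 / 20.5 = 0.03381 h⁻¹
t / t½ = 102.5 / 20.5 = 5 half-lives
C = C₀ × (1/2)^5 = 15.50 × 0.03125 = 0.4844 mg/L
Convert: 0.4844 mg/L × 1000 = 484.4 µg/L

480 µg/L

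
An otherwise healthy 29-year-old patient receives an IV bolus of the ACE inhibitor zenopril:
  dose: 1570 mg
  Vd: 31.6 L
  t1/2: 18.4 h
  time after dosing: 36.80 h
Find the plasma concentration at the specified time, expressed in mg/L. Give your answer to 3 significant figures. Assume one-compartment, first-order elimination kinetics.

12.4 mg/L

C₀ = Dose / Vd = 1570 / 31.6 = 49.68 mg/L
k = ln2 / t½ = 0.693147 / 18.4 = 0.03767 h⁻¹
t / t½ = 36.80 / 18.4 = 2 half-lives
C = C₀ × (1/2)^2 = 49.68 × 0.2500 = 12.42 mg/L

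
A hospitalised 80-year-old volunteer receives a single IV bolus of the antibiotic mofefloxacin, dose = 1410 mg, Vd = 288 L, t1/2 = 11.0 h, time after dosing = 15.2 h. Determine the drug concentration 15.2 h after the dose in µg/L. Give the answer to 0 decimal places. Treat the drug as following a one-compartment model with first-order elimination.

C₀ = Dose / Vd = 1410 / 288 = 4.896 mg/L
k = ln2 / t½ = 0.693147 / 11.0 = 0.06301 h⁻¹
C = C₀ · e^(−k·t) = 4.896 × e^(−0.06301 × 15.2)
  = 4.896 × 0.3838 = 1.879 mg/L
Convert: 1.879 mg/L × 1000 = 1879 µg/L

1879 µg/L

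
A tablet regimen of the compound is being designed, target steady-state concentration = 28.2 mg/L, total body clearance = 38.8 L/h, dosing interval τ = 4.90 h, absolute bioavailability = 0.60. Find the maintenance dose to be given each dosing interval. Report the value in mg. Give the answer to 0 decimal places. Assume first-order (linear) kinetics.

At steady state, F × (Dose/τ) = Css × CL.
Dose = Css × CL × τ / F = 28.2 × 38.80 × 4.90 / 0.60 = 8936 mg

8936 mg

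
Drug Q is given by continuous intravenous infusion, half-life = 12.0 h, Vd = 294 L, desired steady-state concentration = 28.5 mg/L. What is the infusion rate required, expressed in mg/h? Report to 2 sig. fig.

k = ln2 / t½ = 0.693147 / 12.0 = 0.05776 h⁻¹
CL = k × Vd = 0.05776 × 294 = 16.98 L/h
At steady state, infusion rate R₀ = Css × CL = 28.5 × 16.98 = 483.9 mg/h

480 mg/h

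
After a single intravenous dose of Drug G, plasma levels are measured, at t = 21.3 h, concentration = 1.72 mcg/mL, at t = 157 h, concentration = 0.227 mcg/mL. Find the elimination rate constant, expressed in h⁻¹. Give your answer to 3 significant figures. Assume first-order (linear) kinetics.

0.0149 h⁻¹

k = ln(C₁/C₂) / (t₂ − t₁) = ln(1.72/0.227) / (157 − 21.3)
  = 2.025 / 135.7 = 0.01492 h⁻¹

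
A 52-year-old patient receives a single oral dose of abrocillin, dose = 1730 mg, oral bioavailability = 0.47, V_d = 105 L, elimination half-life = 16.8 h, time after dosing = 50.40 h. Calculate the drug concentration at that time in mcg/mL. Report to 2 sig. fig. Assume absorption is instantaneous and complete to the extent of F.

Amount reaching circulation = F × Dose = 0.47 × 1730 = 813.1 mg
C₀ = F·Dose / Vd = 813.1 / 105 = 7.744 mg/L
k = ln2 / t½ = 0.693147 / 16.8 = 0.04126 h⁻¹
t / t½ = 50.40 / 16.8 = 3 half-lives
C = C₀ × (1/2)^3 = 7.744 × 0.1250 = 0.9680 mg/L
(0.9680 mg/L = 0.9680 mcg/mL)

0.97 mcg/mL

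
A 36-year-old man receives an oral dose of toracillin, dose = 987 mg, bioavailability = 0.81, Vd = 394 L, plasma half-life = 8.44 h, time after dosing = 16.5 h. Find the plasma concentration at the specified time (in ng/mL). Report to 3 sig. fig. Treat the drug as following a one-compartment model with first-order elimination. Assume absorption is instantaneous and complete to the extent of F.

Amount reaching circulation = F × Dose = 0.81 × 987.0 = 799.5 mg
C₀ = F·Dose / Vd = 799.5 / 394 = 2.029 mg/L
k = ln2 / t½ = 0.693147 / 8.44 = 0.08213 h⁻¹
C = C₀ · e^(−k·t) = 2.029 × e^(−0.08213 × 16.5)
  = 2.029 × 0.2579 = 0.5233 mg/L
Convert: 0.5233 mg/L × 1000 = 523.3 ng/mL

523 ng/mL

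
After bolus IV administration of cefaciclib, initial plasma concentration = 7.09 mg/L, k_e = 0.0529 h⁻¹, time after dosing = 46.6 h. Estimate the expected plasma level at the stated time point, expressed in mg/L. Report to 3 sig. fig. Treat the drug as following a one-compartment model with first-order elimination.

C = C₀ · e^(−k·t) = 7.090 × e^(−0.05290 × 46.6)
  = 7.090 × 0.08500 = 0.6027 mg/L

0.603 mg/L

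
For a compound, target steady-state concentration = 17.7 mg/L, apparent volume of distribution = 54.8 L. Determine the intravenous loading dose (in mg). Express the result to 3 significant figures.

970 mg

LD = Css × Vd = 17.7 × 54.8 = 970.0 mg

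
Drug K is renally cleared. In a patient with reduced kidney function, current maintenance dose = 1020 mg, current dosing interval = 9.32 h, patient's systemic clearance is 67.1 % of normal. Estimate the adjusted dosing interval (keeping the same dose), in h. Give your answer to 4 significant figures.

To keep the same average steady-state level, dosing rate must scale with clearance.
CL ratio = 67.1 / 100 = 0.6710
New interval (same dose) = 9.32 / 0.6710 = 13.89 h

13.89 h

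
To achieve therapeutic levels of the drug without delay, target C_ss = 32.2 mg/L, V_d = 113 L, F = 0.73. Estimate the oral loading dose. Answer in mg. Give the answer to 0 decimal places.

4984 mg

LD = Css × Vd / F = 32.2 × 113 / 0.73 = 4984 mg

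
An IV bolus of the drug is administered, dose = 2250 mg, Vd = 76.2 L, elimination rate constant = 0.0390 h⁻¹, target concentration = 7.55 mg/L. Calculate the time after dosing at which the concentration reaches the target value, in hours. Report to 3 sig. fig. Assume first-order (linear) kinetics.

35.0 h

C₀ = Dose / Vd = 2250 / 76.2 = 29.53 mg/L
t = ln(C₀ / C) / k = ln(29.53 / 7.55) / 0.03900
  = ln(3.911) / 0.03900 = 1.364 / 0.03900 = 34.97 h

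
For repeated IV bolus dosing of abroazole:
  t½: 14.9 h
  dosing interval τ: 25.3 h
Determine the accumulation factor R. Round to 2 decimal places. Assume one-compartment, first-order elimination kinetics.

k = ln2 / t½ = 0.693147 / 14.9 = 0.04652 h⁻¹
e^(−kτ) = e^(−0.04652 × 25.3) = 0.3082
Accumulation ratio R = 1 / (1 − e^(−kτ)) = 1 / (1 − 0.3082) = 1.446

1.45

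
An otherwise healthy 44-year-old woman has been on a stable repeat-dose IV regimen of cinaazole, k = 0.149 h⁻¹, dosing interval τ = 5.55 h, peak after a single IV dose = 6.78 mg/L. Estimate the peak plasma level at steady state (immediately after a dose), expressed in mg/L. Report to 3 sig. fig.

12.1 mg/L

e^(−kτ) = e^(−0.1490 × 5.55) = 0.4374
Accumulation ratio R = 1 / (1 − e^(−kτ)) = 1 / (1 − 0.4374) = 1.777
Steady-state peak = C₀ × R = 6.78 × 1.777 = 12.05 mg/L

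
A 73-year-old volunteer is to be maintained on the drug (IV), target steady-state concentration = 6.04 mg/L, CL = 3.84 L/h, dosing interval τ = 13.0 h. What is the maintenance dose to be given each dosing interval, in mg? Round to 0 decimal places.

At steady state, Dose/τ = Css × CL.
Dose = Css × CL × τ = 6.04 × 3.840 × 13.0 = 301.5 mg

302 mg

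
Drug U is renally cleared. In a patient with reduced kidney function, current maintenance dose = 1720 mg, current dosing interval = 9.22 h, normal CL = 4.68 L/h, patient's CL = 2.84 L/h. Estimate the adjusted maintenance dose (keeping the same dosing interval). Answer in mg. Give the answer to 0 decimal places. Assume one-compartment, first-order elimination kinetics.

1044 mg

To keep the same average steady-state level, dosing rate must scale with clearance.
CL ratio = 2.84 / 4.68 = 0.6068
New dose (same interval) = 1720 × 0.6068 = 1044 mg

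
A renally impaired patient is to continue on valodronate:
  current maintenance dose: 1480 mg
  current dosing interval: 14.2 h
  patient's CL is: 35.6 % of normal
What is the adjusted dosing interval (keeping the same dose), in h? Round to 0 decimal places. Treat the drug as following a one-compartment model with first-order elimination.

40 h

To keep the same average steady-state level, dosing rate must scale with clearance.
CL ratio = 35.6 / 100 = 0.3560
New interval (same dose) = 14.2 / 0.3560 = 39.89 h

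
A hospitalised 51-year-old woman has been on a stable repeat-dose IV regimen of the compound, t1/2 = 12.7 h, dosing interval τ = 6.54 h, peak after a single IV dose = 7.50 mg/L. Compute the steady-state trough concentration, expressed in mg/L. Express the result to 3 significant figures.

17.5 mg/L

k = ln2 / t½ = 0.693147 / 12.7 = 0.05458 h⁻¹
e^(−kτ) = e^(−0.05458 × 6.54) = 0.6998
Accumulation ratio R = 1 / (1 − e^(−kτ)) = 1 / (1 − 0.6998) = 3.331
Steady-state trough = C₀ × R × e^(−kτ) = 7.50 × 3.331 × 0.6998 = 17.48 mg/L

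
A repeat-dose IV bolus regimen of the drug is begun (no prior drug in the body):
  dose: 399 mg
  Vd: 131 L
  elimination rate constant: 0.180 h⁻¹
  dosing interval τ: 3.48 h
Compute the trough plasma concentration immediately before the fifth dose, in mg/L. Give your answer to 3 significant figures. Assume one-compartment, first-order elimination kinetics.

3.21 mg/L

C₀ per dose = Dose / Vd = 399 / 131 = 3.046 mg/L
Fraction remaining after one interval: r = e^(−kτ) = e^(−0.1800 × 3.48) = 0.5345
Before dose 5, 4 doses have been given (aged 1τ, 2τ, 3τ, 4τ).
C_trough = C₀ × (r + r² + … + r^4) = C₀ × r(1−r^4)/(1−r)
        = 3.046 × 0.5345 × (1 − 0.08162) / (1 − 0.5345) = 3.212 mg/L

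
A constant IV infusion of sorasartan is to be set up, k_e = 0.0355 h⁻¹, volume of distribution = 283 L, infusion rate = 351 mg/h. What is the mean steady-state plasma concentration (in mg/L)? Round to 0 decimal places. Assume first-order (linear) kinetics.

CL = k × Vd = 0.03550 × 283 = 10.05 L/h
At steady state Css = R₀ / CL = 351 / 10.05 = 34.93 mg/L

35 mg/L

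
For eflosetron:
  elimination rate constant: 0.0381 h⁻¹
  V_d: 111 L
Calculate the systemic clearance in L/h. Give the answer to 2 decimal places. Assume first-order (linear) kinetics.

4.23 L/h

CL = k × Vd = 0.0381 × 111 = 4.229 L/h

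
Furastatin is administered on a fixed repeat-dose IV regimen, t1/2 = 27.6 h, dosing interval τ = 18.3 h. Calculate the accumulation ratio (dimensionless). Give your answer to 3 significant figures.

2.71

k = ln2 / t½ = 0.693147 / 27.6 = 0.02511 h⁻¹
e^(−kτ) = e^(−0.02511 × 18.3) = 0.6316
Accumulation ratio R = 1 / (1 − e^(−kτ)) = 1 / (1 − 0.6316) = 2.714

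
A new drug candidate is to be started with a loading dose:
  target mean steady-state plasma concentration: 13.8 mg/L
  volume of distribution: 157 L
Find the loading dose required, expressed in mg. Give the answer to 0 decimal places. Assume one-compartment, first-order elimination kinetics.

LD = Css × Vd = 13.8 × 157 = 2167 mg

2167 mg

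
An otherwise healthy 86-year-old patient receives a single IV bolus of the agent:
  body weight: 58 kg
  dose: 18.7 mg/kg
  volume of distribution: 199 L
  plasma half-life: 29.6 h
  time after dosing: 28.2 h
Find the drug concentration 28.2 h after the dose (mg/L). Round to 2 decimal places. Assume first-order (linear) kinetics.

2.82 mg/L

Total dose = 18.7 × 58 = 1085 mg
C₀ = Dose / Vd = 1085 / 199 = 5.452 mg/L
k = ln2 / t½ = 0.693147 / 29.6 = 0.02342 h⁻¹
C = C₀ · e^(−k·t) = 5.452 × e^(−0.02342 × 28.2)
  = 5.452 × 0.5166 = 2.817 mg/L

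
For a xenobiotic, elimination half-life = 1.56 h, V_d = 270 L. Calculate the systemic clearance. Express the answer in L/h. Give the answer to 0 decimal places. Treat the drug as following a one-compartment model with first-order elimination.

k = ln2 / t½ = 0.693147 / 1.56 = 0.4443 h⁻¹
CL = k × Vd = 0.4443 × 270 = 120.0 L/h

120 L/h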